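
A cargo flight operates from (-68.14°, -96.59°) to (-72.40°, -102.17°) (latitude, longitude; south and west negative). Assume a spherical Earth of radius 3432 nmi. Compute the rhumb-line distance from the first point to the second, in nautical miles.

279 nmi

Δψ = ln[tan(π/4+φ₂/2)/tan(π/4+φ₁/2)] = -0.2211;  Δφ = -0.0744 rad,  Δλ = -0.0974 rad
q = Δφ/Δψ = 0.3363
d = R·√(Δφ² + q²Δλ²) = 3432·0.08125 = 279 nmi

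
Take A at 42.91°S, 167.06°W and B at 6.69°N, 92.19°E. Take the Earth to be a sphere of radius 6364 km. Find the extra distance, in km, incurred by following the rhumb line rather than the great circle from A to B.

236 km

Great circle: cos σ = sin φ₁ sin φ₂ + cos φ₁ cos φ₂ cos Δλ,  σ = 1.7875 rad → d_gc = 11375.6 km
Rhumb line: Δψ = +0.9477, q = Δφ/Δψ = 0.9134, d_rh = R√(Δφ²+q²Δλ²) = 11612.0 km
Excess = 11612.0 − 11375.6 = 236.4 ≈ 236 km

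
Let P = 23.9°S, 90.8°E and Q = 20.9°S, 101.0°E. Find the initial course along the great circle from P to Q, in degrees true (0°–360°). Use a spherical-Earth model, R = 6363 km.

θ = atan2( sin Δλ·cos φ₂ ,  cos φ₁ sin φ₂ − sin φ₁ cos φ₂ cos Δλ )
  = atan2(+0.1654, +0.0464) = 74.35°

74.3°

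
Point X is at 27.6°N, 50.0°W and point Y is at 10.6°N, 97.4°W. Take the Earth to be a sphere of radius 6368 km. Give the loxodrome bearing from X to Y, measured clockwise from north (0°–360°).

249.1°

Meridional parts: M(φ₁)=+0.5015, M(φ₂)=+0.1861 → ΔM = -0.3154;  Δλ = -0.8273 rad
tan C = Δλ / ΔM = +2.6227 → C = 249.13°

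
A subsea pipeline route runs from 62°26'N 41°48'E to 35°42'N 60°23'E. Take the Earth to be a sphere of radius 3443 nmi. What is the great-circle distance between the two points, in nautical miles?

1750 nmi

cos σ = sin φ₁ sin φ₂ + cos φ₁ cos φ₂ cos Δλ
      = sin(62.43°)sin(35.70°) + cos(62.43°)cos(35.70°)cos(18.58°) = 0.8735
σ = 29.130° → d = Rσ = 3443·0.50842 = 1750 nmi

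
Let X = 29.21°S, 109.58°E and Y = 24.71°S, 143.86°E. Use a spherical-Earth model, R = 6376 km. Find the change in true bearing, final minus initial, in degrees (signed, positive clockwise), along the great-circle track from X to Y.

At departure: θ₁ = atan2(sin Δλ cos φ₂, cos φ₁ sin φ₂ − sin φ₁ cos φ₂ cos Δλ) = 89.84°
At arrival: θ₂ = atan2(sin Δλ cos φ₁, −cos φ₂ sin φ₁ + sin φ₂ cos φ₁ cos Δλ) = 73.91°
Δθ = θ₂ − θ₁ = -15.9°

-15.9°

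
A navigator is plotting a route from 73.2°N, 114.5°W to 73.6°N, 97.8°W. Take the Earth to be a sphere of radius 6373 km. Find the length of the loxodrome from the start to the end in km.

533 km

Δψ = ln[tan(π/4+φ₂/2)/tan(π/4+φ₁/2)] = +0.0244;  Δφ = +0.0070 rad,  Δλ = +0.2915 rad
q = Δφ/Δψ = 0.2857
d = R·√(Δφ² + q²Δλ²) = 6373·0.08356 = 533 km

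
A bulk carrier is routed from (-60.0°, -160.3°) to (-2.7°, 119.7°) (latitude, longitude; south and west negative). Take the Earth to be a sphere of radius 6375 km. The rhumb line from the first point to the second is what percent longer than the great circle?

3.0%

Great circle: σ = 1.4429 rad → d_gc = Rσ = 9198.6 km
Rhumb: Δφ = +1.0001, Δλ = -1.3963, Δψ = +1.2698, q = Δφ/Δψ = 0.7876 → d_rh = R√(Δφ²+q²Δλ²) = 9475.8 km
Excess = (9475.8 − 9198.6) / 9198.6 = 277.2 / 9198.6 = 3.01% ≈ 3.0%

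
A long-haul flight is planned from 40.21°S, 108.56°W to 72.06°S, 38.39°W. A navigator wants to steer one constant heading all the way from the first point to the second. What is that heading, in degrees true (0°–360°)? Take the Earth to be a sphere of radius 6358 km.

131.4°

Meridional parts: M(φ₁)=-0.7677, M(φ₂)=-1.8461 → ΔM = -1.0784;  Δλ = +1.2247 rad
tan C = Δλ / ΔM = -1.1356 → C = 131.37°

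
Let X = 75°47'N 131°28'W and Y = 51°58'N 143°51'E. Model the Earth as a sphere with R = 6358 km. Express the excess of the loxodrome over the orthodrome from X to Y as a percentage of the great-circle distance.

7.9%

Great circle: σ = 0.6800 rad → d_gc = Rσ = 4323.7 km
Rhumb: Δφ = -0.4157, Δλ = -1.4780, Δψ = -1.0166, q = Δφ/Δψ = 0.4089 → d_rh = R√(Δφ²+q²Δλ²) = 4663.6 km
Excess = (4663.6 − 4323.7) / 4323.7 = 339.9 / 4323.7 = 7.86% ≈ 7.9%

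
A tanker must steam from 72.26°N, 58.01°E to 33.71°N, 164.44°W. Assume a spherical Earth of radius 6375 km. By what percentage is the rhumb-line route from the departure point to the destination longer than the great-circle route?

Great circle: σ = 1.2222 rad → d_gc = Rσ = 7791.5 km
Rhumb: Δφ = -0.6728, Δλ = +2.4007, Δψ = -1.2320, q = Δφ/Δψ = 0.5461 → d_rh = R√(Δφ²+q²Δλ²) = 9394.7 km
Excess = (9394.7 − 7791.5) / 7791.5 = 1603.2 / 7791.5 = 20.58% ≈ 20.6%

20.6%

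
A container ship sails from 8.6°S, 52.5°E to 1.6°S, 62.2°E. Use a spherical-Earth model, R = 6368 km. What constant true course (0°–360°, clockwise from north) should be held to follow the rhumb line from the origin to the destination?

Meridional parts: M(φ₁)=-0.1507, M(φ₂)=-0.0279 → ΔM = +0.1227;  Δλ = +0.1693 rad
tan C = Δλ / ΔM = +1.3794 → C = 54.06°

54.1°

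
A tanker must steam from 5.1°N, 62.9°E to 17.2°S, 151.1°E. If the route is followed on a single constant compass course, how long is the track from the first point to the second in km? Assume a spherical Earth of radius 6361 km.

9986 km

Rhumb course C = atan2(Δλ, Δψ) with Δψ = ln[tan(π/4+φ₂/2)/tan(π/4+φ₁/2)] = -0.3939, Δλ = +1.5394 → C = 104.35°
d = R·|Δφ| / |cos C| = 6361·0.38921 / 0.24792 = 9986 km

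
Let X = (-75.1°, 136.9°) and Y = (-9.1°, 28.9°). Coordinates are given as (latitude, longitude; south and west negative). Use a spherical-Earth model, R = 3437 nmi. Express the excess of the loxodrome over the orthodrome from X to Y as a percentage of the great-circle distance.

9.2%

Great circle: σ = 1.4963 rad → d_gc = Rσ = 5142.9 nmi
Rhumb: Δφ = +1.1519, Δλ = -1.8850, Δψ = +1.8749, q = Δφ/Δψ = 0.6144 → d_rh = R√(Δφ²+q²Δλ²) = 5614.2 nmi
Excess = (5614.2 − 5142.9) / 5142.9 = 471.3 / 5142.9 = 9.16% ≈ 9.2%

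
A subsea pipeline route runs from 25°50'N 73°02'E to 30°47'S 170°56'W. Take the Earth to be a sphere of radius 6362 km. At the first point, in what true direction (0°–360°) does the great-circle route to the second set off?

111.0°

θ = atan2( sin Δλ·cos φ₂ ,  cos φ₁ sin φ₂ − sin φ₁ cos φ₂ cos Δλ )
  = atan2(+0.7719, -0.2963) = 111.00°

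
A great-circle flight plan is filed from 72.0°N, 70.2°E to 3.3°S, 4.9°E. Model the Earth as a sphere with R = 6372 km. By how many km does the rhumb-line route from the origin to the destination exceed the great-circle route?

Great circle: cos σ = sin φ₁ sin φ₂ + cos φ₁ cos φ₂ cos Δλ,  σ = 1.4966 rad → d_gc = 9536.1 km
Rhumb line: Δψ = -1.9004, q = Δφ/Δψ = 0.6916, d_rh = R√(Δφ²+q²Δλ²) = 9764.9 km
Excess = 9764.9 − 9536.1 = 228.8 ≈ 229 km

229 km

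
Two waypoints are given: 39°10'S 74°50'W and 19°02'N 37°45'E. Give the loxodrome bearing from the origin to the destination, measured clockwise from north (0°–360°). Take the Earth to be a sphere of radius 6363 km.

61.1°

Δψ = ln[tan(π/4+φ₂/2)/tan(π/4+φ₁/2)] = +1.0825
Δλ = +1.9649 rad (taken the short way round)
course = atan2(Δλ, Δψ) = 61.15°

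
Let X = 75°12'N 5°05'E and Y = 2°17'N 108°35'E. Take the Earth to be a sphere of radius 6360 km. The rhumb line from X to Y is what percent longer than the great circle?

Great circle: σ = 1.5919 rad → d_gc = Rσ = 10124.3 km
Rhumb: Δφ = -1.2726, Δλ = +1.8064, Δψ = -2.0013, q = Δφ/Δψ = 0.6359 → d_rh = R√(Δφ²+q²Δλ²) = 10903.5 km
Excess = (10903.5 − 10124.3) / 10124.3 = 779.2 / 10124.3 = 7.70% ≈ 7.7%

7.7%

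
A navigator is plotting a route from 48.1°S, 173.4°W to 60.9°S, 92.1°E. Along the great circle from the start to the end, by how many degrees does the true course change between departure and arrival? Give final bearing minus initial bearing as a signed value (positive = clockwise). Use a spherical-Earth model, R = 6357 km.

At departure: θ₁ = atan2(sin Δλ cos φ₂, cos φ₁ sin φ₂ − sin φ₁ cos φ₂ cos Δλ) = 218.39°
At arrival: θ₂ = atan2(sin Δλ cos φ₁, −cos φ₂ sin φ₁ + sin φ₂ cos φ₁ cos Δλ) = 301.49°
Δθ = θ₂ − θ₁ = +83.1°

+83.1°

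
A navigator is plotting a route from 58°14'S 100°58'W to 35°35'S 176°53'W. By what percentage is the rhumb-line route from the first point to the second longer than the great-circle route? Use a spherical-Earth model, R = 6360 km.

Great circle: σ = 0.9287 rad → d_gc = Rσ = 5906.3 km
Rhumb: Δφ = +0.3953, Δλ = -1.3250, Δψ = +0.5916, q = Δφ/Δψ = 0.6683 → d_rh = R√(Δφ²+q²Δλ²) = 6167.2 km
Excess = (6167.2 − 5906.3) / 5906.3 = 260.9 / 5906.3 = 4.42% ≈ 4.4%

4.4%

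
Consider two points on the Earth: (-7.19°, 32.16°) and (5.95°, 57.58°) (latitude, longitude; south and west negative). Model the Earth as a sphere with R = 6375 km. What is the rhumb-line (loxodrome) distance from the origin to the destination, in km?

3178 km

Δψ = ln[tan(π/4+φ₂/2)/tan(π/4+φ₁/2)] = +0.2299;  Δφ = +0.2293 rad,  Δλ = +0.4437 rad
q = Δφ/Δψ = 0.9977
d = R·√(Δφ² + q²Δλ²) = 6375·0.49854 = 3178 km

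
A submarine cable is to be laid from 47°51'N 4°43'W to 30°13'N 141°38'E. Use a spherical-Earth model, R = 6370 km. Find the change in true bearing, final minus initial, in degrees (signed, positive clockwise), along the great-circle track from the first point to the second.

At departure: θ₁ = atan2(sin Δλ cos φ₂, cos φ₁ sin φ₂ − sin φ₁ cos φ₂ cos Δλ) = 28.80°
At arrival: θ₂ = atan2(sin Δλ cos φ₁, −cos φ₂ sin φ₁ + sin φ₂ cos φ₁ cos Δλ) = 158.03°
Δθ = θ₂ − θ₁ = +129.2°

+129.2°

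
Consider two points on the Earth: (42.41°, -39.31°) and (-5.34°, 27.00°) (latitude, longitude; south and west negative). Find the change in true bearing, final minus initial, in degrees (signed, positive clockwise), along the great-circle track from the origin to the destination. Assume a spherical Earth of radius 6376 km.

+25.6°

At departure: θ₁ = atan2(sin Δλ cos φ₂, cos φ₁ sin φ₂ − sin φ₁ cos φ₂ cos Δλ) = 110.37°
At arrival: θ₂ = atan2(sin Δλ cos φ₁, −cos φ₂ sin φ₁ + sin φ₂ cos φ₁ cos Δλ) = 135.96°
Δθ = θ₂ − θ₁ = +25.6°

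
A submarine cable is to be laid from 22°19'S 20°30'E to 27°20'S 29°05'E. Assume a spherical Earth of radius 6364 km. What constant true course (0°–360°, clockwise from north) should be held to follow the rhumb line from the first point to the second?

122.8°

Δψ = ln[tan(π/4+φ₂/2)/tan(π/4+φ₁/2)] = -0.0965
Δλ = +0.1498 rad (taken the short way round)
course = atan2(Δλ, Δψ) = 122.79°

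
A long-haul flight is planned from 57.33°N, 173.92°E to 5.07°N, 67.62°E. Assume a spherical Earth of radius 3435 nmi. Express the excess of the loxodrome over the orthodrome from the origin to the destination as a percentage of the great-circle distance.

5.8%

Great circle: σ = 1.6474 rad → d_gc = Rσ = 5658.8 nmi
Rhumb: Δφ = -0.9121, Δλ = -1.8553, Δψ = -1.1387, q = Δφ/Δψ = 0.8010 → d_rh = R√(Δφ²+q²Δλ²) = 5989.6 nmi
Excess = (5989.6 − 5658.8) / 5658.8 = 330.8 / 5658.8 = 5.846% ≈ 5.8%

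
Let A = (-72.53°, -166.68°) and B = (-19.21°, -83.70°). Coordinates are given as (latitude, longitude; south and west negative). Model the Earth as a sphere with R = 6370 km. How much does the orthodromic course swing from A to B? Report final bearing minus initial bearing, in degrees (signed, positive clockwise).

At departure: θ₁ = atan2(sin Δλ cos φ₂, cos φ₁ sin φ₂ − sin φ₁ cos φ₂ cos Δλ) = 89.31°
At arrival: θ₂ = atan2(sin Δλ cos φ₁, −cos φ₂ sin φ₁ + sin φ₂ cos φ₁ cos Δλ) = 18.54°
Δθ = θ₂ − θ₁ = -70.8°

-70.8°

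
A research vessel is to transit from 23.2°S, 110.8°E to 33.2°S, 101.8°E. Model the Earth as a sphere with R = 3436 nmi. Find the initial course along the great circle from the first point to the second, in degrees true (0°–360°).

216.4°

N = sin Δλ·cos φ₂ = -0.1309;  D = cos φ₁ sin φ₂ − sin φ₁ cos φ₂ cos Δλ = -0.1777
initial course = atan2(N, D) = 216.38°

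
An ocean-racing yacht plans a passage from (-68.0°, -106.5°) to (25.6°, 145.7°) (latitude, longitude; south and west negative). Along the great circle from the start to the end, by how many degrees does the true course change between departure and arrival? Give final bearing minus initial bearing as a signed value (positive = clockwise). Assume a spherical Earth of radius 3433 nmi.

At departure: θ₁ = atan2(sin Δλ cos φ₂, cos φ₁ sin φ₂ − sin φ₁ cos φ₂ cos Δλ) = 263.77°
At arrival: θ₂ = atan2(sin Δλ cos φ₁, −cos φ₂ sin φ₁ + sin φ₂ cos φ₁ cos Δλ) = 335.61°
Δθ = θ₂ − θ₁ = +71.8°

+71.8°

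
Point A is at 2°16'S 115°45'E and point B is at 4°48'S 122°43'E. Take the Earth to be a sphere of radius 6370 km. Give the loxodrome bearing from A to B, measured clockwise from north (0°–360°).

110.0°

Δψ = ln[tan(π/4+φ₂/2)/tan(π/4+φ₁/2)] = -0.0443
Δλ = +0.1216 rad (taken the short way round)
course = atan2(Δλ, Δψ) = 110.02°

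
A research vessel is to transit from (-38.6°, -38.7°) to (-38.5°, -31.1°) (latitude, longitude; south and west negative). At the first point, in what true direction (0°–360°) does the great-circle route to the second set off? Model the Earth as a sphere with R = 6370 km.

θ = atan2( sin Δλ·cos φ₂ ,  cos φ₁ sin φ₂ − sin φ₁ cos φ₂ cos Δλ )
  = atan2(+0.1035, -0.0025) = 91.41°

91.4°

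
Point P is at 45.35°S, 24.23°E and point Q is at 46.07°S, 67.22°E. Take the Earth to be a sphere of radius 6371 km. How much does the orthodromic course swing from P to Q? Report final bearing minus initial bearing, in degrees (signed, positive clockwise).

-31.5°

At departure: θ₁ = atan2(sin Δλ cos φ₂, cos φ₁ sin φ₂ − sin φ₁ cos φ₂ cos Δλ) = 107.05°
At arrival: θ₂ = atan2(sin Δλ cos φ₁, −cos φ₂ sin φ₁ + sin φ₂ cos φ₁ cos Δλ) = 75.57°
Δθ = θ₂ − θ₁ = -31.5°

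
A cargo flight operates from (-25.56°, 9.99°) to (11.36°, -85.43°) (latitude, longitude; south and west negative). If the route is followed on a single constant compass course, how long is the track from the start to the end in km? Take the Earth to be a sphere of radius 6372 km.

11126 km

Rhumb course C = atan2(Δλ, Δψ) with Δψ = ln[tan(π/4+φ₂/2)/tan(π/4+φ₁/2)] = +0.6613, Δλ = -1.6654 → C = 291.66°
d = R·|Δφ| / |cos C| = 6372·0.64438 / 0.36904 = 11126 km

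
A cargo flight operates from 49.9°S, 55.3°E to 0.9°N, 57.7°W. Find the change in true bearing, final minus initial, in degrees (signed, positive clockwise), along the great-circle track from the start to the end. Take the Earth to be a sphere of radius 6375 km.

At departure: θ₁ = atan2(sin Δλ cos φ₂, cos φ₁ sin φ₂ − sin φ₁ cos φ₂ cos Δλ) = 252.58°
At arrival: θ₂ = atan2(sin Δλ cos φ₁, −cos φ₂ sin φ₁ + sin φ₂ cos φ₁ cos Δλ) = 322.07°
Δθ = θ₂ − θ₁ = +69.5°

+69.5°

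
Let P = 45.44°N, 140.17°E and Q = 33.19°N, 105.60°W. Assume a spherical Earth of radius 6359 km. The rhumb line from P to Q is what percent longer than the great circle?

9.1%

Great circle: σ = 1.4212 rad → d_gc = Rσ = 9037.3 km
Rhumb: Δφ = -0.2138, Δλ = +1.9937, Δψ = -0.2776, q = Δφ/Δψ = 0.7702 → d_rh = R√(Δφ²+q²Δλ²) = 9858.8 km
Excess = (9858.8 − 9037.3) / 9037.3 = 821.5 / 9037.3 = 9.09% ≈ 9.1%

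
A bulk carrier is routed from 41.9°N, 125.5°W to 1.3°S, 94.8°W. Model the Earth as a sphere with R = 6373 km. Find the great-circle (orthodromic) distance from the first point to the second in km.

5711 km

Haversine: a = sin²(Δφ/2)+cos φ₁ cos φ₂ sin²(Δλ/2) = 0.18766;  σ = 2·atan2(√a,√(1−a))
σ = 51.341° → d = Rσ = 6373·0.89607 = 5711 km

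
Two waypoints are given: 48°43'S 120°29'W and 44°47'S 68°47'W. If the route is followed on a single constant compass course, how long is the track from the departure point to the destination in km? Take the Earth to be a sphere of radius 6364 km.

3956 km

Δψ = ln[tan(π/4+φ₂/2)/tan(π/4+φ₁/2)] = +0.1003;  Δφ = +0.0686 rad,  Δλ = +0.9023 rad
q = Δφ/Δψ = 0.6847
d = R·√(Δφ² + q²Δλ²) = 6364·0.62167 = 3956 km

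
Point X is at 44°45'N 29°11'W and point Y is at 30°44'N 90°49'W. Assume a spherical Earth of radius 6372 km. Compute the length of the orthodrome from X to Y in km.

Haversine: a = sin²(Δφ/2)+cos φ₁ cos φ₂ sin²(Δλ/2) = 0.17509;  σ = 2·atan2(√a,√(1−a))
σ = 49.473° → d = Rσ = 6372·0.86346 = 5502 km

5502 km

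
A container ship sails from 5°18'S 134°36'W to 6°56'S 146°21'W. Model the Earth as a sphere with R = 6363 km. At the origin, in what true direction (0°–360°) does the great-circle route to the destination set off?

261.4°

θ = atan2( sin Δλ·cos φ₂ ,  cos φ₁ sin φ₂ − sin φ₁ cos φ₂ cos Δλ )
  = atan2(-0.2022, -0.0304) = 261.44°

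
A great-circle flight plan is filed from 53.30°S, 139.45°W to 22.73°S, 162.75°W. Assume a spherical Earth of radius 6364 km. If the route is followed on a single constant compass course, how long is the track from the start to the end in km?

Rhumb course C = atan2(Δλ, Δψ) with Δψ = ln[tan(π/4+φ₂/2)/tan(π/4+φ₁/2)] = +0.6960, Δλ = -0.4067 → C = 329.70°
d = R·|Δφ| / |cos C| = 6364·0.53355 / 0.86343 = 3933 km

3933 km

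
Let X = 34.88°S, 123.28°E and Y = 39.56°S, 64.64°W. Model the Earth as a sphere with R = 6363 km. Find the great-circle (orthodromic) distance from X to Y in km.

11683 km

Haversine: a = sin²(Δφ/2)+cos φ₁ cos φ₂ sin²(Δλ/2) = 0.63111;  σ = 2·atan2(√a,√(1−a))
σ = 105.202° → d = Rσ = 6363·1.83611 = 11683 km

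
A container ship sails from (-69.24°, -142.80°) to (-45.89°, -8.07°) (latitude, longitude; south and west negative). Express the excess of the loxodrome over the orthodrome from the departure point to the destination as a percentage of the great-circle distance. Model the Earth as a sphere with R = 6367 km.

Great circle: σ = 1.0498 rad → d_gc = Rσ = 6684.0 km
Rhumb: Δφ = +0.4075, Δλ = +2.3515, Δψ = +0.7938, q = Δφ/Δψ = 0.5134 → d_rh = R√(Δφ²+q²Δλ²) = 8112.6 km
Excess = (8112.6 − 6684.0) / 6684.0 = 1428.6 / 6684.0 = 21.37% ≈ 21.4%

21.4%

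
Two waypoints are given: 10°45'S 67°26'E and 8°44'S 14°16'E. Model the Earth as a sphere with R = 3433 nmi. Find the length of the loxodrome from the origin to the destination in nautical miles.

3142 nmi

Δψ = ln[tan(π/4+φ₂/2)/tan(π/4+φ₁/2)] = +0.0357;  Δφ = +0.0352 rad,  Δλ = -0.9279 rad
q = Δφ/Δψ = 0.9855
d = R·√(Δφ² + q²Δλ²) = 3433·0.91518 = 3142 nmi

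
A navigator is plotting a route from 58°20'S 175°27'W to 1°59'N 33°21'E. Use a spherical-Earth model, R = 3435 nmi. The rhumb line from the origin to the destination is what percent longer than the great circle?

Great circle: σ = 2.0820 rad → d_gc = Rσ = 7151.6 nmi
Rhumb: Δφ = +1.0527, Δλ = -2.6389, Δψ = +1.2948, q = Δφ/Δψ = 0.8130 → d_rh = R√(Δφ²+q²Δλ²) = 8209.3 nmi
Excess = (8209.3 − 7151.6) / 7151.6 = 1057.7 / 7151.6 = 14.79% ≈ 14.8%

14.8%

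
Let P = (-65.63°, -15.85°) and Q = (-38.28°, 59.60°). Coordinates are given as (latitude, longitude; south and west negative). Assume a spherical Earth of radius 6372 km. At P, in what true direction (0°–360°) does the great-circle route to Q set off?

N = sin Δλ·cos φ₂ = +0.7598;  D = cos φ₁ sin φ₂ − sin φ₁ cos φ₂ cos Δλ = -0.0760
initial course = atan2(N, D) = 95.71°

95.7°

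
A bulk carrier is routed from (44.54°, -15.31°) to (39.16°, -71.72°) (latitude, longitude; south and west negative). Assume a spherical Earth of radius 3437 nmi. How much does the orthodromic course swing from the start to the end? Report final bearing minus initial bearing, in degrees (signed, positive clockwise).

Initial bearing θ₁ = atan2(sin Δλ cos φ₂, cos φ₁ sin φ₂ − sin φ₁ cos φ₂ cos Δλ) = 283.01°
Final bearing θ₂ = (initial bearing from the destination back to the start) + 180° = 243.59°
Δθ = θ₂ − θ₁ = -39.4°

-39.4°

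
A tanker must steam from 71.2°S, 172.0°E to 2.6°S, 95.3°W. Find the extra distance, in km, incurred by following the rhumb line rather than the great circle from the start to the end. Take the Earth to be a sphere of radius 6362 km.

549 km

Great circle: cos σ = sin φ₁ sin φ₂ + cos φ₁ cos φ₂ cos Δλ,  σ = 1.5430 rad → d_gc = 9816.7 km
Rhumb line: Δψ = +1.7531, q = Δφ/Δψ = 0.6830, d_rh = R√(Δφ²+q²Δλ²) = 10365.4 km
Excess = 10365.4 − 9816.7 = 548.7 ≈ 549 km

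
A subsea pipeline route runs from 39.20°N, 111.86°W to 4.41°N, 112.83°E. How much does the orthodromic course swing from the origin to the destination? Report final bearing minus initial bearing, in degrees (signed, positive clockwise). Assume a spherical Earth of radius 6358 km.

At departure: θ₁ = atan2(sin Δλ cos φ₂, cos φ₁ sin φ₂ − sin φ₁ cos φ₂ cos Δλ) = 305.90°
At arrival: θ₂ = atan2(sin Δλ cos φ₁, −cos φ₂ sin φ₁ + sin φ₂ cos φ₁ cos Δλ) = 219.02°
Δθ = θ₂ − θ₁ = -86.9°

-86.9°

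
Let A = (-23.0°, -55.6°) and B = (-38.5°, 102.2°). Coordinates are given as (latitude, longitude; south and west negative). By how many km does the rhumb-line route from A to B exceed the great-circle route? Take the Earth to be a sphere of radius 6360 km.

Great circle: cos σ = sin φ₁ sin φ₂ + cos φ₁ cos φ₂ cos Δλ,  σ = 2.0084 rad → d_gc = 12773.3 km
Rhumb line: Δψ = -0.3164, q = Δφ/Δψ = 0.8549, d_rh = R√(Δφ²+q²Δλ²) = 15073.4 km
Excess = 15073.4 − 12773.3 = 2300.1 ≈ 2300 km

2300 km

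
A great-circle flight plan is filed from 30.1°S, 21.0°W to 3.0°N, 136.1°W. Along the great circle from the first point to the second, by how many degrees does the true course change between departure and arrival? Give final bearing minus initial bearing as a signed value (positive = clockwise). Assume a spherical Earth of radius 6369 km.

At departure: θ₁ = atan2(sin Δλ cos φ₂, cos φ₁ sin φ₂ − sin φ₁ cos φ₂ cos Δλ) = 259.53°
At arrival: θ₂ = atan2(sin Δλ cos φ₁, −cos φ₂ sin φ₁ + sin φ₂ cos φ₁ cos Δλ) = 301.58°
Δθ = θ₂ − θ₁ = +42.1°

+42.1°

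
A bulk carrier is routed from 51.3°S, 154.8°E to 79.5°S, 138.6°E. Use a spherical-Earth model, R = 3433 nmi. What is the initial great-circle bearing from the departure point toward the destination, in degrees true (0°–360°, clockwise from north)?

186.1°

N = sin Δλ·cos φ₂ = -0.0508;  D = cos φ₁ sin φ₂ − sin φ₁ cos φ₂ cos Δλ = -0.4782
initial course = atan2(N, D) = 186.07°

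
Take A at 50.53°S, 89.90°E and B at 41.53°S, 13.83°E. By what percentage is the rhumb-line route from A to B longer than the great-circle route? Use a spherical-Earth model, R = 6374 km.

4.3%

Great circle: σ = 0.8939 rad → d_gc = Rσ = 5697.7 km
Rhumb: Δφ = +0.1571, Δλ = -1.3277, Δψ = +0.2270, q = Δφ/Δψ = 0.6920 → d_rh = R√(Δφ²+q²Δλ²) = 5941.3 km
Excess = (5941.3 − 5697.7) / 5697.7 = 243.6 / 5697.7 = 4.28% ≈ 4.3%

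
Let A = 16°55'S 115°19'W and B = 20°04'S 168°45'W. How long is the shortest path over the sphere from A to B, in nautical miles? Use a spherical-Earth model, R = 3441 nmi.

3037 nmi

cos σ = sin φ₁ sin φ₂ + cos φ₁ cos φ₂ cos Δλ
      = sin(-16.92°)sin(-20.07°) + cos(-16.92°)cos(-20.07°)cos(-53.43°) = 0.6352
σ = 50.564° → d = Rσ = 3441·0.88251 = 3037 nmi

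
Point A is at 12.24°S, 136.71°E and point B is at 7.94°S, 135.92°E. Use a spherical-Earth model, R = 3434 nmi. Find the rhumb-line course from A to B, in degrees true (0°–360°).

349.7°

Δψ = ln[tan(π/4+φ₂/2)/tan(π/4+φ₁/2)] = +0.0762
Δλ = -0.0138 rad (taken the short way round)
course = atan2(Δλ, Δψ) = 349.75°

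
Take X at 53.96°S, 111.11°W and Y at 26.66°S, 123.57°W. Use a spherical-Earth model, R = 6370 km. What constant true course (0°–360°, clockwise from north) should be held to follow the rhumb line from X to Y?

341.2°

Δψ = ln[tan(π/4+φ₂/2)/tan(π/4+φ₁/2)] = +0.6399
Δλ = -0.2175 rad (taken the short way round)
course = atan2(Δλ, Δψ) = 341.23°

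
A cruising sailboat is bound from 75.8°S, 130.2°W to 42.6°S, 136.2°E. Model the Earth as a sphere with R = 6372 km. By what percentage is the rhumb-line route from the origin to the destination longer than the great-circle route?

Great circle: σ = 0.8700 rad → d_gc = Rσ = 5543.4 km
Rhumb: Δφ = +0.5794, Δλ = -1.6336, Δψ = +1.2597, q = Δφ/Δψ = 0.4600 → d_rh = R√(Δφ²+q²Δλ²) = 6046.6 km
Excess = (6046.6 − 5543.4) / 5543.4 = 503.2 / 5543.4 = 9.08% ≈ 9.1%

9.1%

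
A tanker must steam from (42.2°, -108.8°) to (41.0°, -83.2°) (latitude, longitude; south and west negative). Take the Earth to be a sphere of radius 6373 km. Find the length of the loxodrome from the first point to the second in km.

Rhumb course C = atan2(Δλ, Δψ) with Δψ = ln[tan(π/4+φ₂/2)/tan(π/4+φ₁/2)] = -0.0280, Δλ = +0.4468 → C = 93.59°
d = R·|Δφ| / |cos C| = 6373·0.02094 / 0.06256 = 2133 km

2133 km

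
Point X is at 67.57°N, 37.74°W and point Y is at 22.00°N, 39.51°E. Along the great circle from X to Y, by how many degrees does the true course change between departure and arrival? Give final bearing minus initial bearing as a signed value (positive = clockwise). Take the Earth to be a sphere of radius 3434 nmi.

+62.8°

At departure: θ₁ = atan2(sin Δλ cos φ₂, cos φ₁ sin φ₂ − sin φ₁ cos φ₂ cos Δλ) = 92.93°
At arrival: θ₂ = atan2(sin Δλ cos φ₁, −cos φ₂ sin φ₁ + sin φ₂ cos φ₁ cos Δλ) = 155.73°
Δθ = θ₂ − θ₁ = +62.8°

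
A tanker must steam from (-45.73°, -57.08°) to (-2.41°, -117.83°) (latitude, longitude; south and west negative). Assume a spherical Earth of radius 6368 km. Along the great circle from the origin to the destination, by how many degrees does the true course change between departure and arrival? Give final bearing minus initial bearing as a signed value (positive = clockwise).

+28.8°

Initial bearing θ₁ = atan2(sin Δλ cos φ₂, cos φ₁ sin φ₂ − sin φ₁ cos φ₂ cos Δλ) = 290.17°
Final bearing θ₂ = (initial bearing from the destination back to the start) + 180° = 319.02°
Δθ = θ₂ − θ₁ = +28.8°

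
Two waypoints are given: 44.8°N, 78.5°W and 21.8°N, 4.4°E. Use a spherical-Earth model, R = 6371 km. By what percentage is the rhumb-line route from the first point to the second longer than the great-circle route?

3.2%

Great circle: σ = 1.2206 rad → d_gc = Rσ = 7776.3 km
Rhumb: Δφ = -0.4014, Δλ = +1.4469, Δψ = -0.4864, q = Δφ/Δψ = 0.8252 → d_rh = R√(Δφ²+q²Δλ²) = 8025.5 km
Excess = (8025.5 − 7776.3) / 7776.3 = 249.2 / 7776.3 = 3.20% ≈ 3.2%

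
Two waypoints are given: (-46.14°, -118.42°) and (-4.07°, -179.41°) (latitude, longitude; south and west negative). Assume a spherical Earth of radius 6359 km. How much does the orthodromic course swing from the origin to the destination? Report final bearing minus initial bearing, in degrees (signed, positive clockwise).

Initial bearing θ₁ = atan2(sin Δλ cos φ₂, cos φ₁ sin φ₂ − sin φ₁ cos φ₂ cos Δλ) = 288.96°
Final bearing θ₂ = (initial bearing from the destination back to the start) + 180° = 318.93°
Δθ = θ₂ − θ₁ = +30.0°

+30.0°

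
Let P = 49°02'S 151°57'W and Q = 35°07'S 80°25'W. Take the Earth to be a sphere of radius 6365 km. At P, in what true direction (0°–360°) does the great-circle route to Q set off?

103.2°

N = sin Δλ·cos φ₂ = +0.7759;  D = cos φ₁ sin φ₂ − sin φ₁ cos φ₂ cos Δλ = -0.1815
initial course = atan2(N, D) = 103.17°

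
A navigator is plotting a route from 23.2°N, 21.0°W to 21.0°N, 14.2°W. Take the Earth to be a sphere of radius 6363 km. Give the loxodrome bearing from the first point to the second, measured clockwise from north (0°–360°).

Δψ = ln[tan(π/4+φ₂/2)/tan(π/4+φ₁/2)] = -0.0414
Δλ = +0.1187 rad (taken the short way round)
course = atan2(Δλ, Δψ) = 109.25°

109.2°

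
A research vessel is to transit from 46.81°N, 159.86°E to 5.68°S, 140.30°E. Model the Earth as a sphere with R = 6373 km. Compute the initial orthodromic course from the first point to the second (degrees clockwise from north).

203.9°

θ = atan2( sin Δλ·cos φ₂ ,  cos φ₁ sin φ₂ − sin φ₁ cos φ₂ cos Δλ )
  = atan2(-0.3332, -0.7514) = 203.91°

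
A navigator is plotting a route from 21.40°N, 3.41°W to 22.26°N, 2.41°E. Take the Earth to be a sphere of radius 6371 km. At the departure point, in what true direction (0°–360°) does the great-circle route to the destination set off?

79.9°

N = sin Δλ·cos φ₂ = +0.0938;  D = cos φ₁ sin φ₂ − sin φ₁ cos φ₂ cos Δλ = +0.0167
initial course = atan2(N, D) = 79.88°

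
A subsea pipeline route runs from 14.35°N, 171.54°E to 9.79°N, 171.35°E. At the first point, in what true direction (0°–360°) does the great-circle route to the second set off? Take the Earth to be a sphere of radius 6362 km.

θ = atan2( sin Δλ·cos φ₂ ,  cos φ₁ sin φ₂ − sin φ₁ cos φ₂ cos Δλ )
  = atan2(-0.0033, -0.0795) = 182.35°

182.4°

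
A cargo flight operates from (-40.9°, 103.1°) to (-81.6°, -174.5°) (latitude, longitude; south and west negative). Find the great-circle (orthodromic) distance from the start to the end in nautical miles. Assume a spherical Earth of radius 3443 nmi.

Haversine: a = sin²(Δφ/2)+cos φ₁ cos φ₂ sin²(Δλ/2) = 0.16884;  σ = 2·atan2(√a,√(1−a))
σ = 48.523° → d = Rσ = 3443·0.84688 = 2916 nmi

2916 nmi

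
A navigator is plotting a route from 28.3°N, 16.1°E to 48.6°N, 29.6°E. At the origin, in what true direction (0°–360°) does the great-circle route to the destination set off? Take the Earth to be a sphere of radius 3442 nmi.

23.5°

θ = atan2( sin Δλ·cos φ₂ ,  cos φ₁ sin φ₂ − sin φ₁ cos φ₂ cos Δλ )
  = atan2(+0.1544, +0.3556) = 23.47°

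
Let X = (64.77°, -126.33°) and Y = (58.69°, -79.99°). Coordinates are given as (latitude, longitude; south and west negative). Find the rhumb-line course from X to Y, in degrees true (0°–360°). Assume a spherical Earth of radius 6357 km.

Δψ = ln[tan(π/4+φ₂/2)/tan(π/4+φ₁/2)] = -0.2249
Δλ = +0.8088 rad (taken the short way round)
course = atan2(Δλ, Δψ) = 105.54°

105.5°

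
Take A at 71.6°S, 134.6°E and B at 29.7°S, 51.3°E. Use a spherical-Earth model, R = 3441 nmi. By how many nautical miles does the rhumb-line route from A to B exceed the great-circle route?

Great circle: cos σ = sin φ₁ sin φ₂ + cos φ₁ cos φ₂ cos Δλ,  σ = 1.0448 rad → d_gc = 3595.0 nmi
Rhumb line: Δψ = +1.2771, q = Δφ/Δψ = 0.5726, d_rh = R√(Δφ²+q²Δλ²) = 3812.9 nmi
Excess = 3812.9 − 3595.0 = 217.9 ≈ 218 nmi

218 nmi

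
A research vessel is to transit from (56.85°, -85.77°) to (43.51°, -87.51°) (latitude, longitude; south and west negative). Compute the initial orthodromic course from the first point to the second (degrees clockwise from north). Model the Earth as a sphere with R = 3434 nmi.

N = sin Δλ·cos φ₂ = -0.0220;  D = cos φ₁ sin φ₂ − sin φ₁ cos φ₂ cos Δλ = -0.2304
initial course = atan2(N, D) = 185.46°

185.5°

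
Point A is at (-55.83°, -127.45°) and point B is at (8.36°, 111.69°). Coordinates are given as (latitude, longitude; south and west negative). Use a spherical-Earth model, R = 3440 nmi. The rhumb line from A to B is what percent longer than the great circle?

5.9%

Great circle: σ = 1.9881 rad → d_gc = Rσ = 6839.2 nmi
Rhumb: Δφ = +1.1203, Δλ = -2.1094, Δψ = +1.3262, q = Δφ/Δψ = 0.8448 → d_rh = R√(Δφ²+q²Δλ²) = 7240.8 nmi
Excess = (7240.8 − 6839.2) / 6839.2 = 401.6 / 6839.2 = 5.87% ≈ 5.9%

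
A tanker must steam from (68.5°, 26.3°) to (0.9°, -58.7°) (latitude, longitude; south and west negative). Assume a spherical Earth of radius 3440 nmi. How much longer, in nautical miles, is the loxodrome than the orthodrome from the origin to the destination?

221 nmi

Great circle: cos σ = sin φ₁ sin φ₂ + cos φ₁ cos φ₂ cos Δλ,  σ = 1.5242 rad → d_gc = 5243.3 nmi
Rhumb line: Δψ = -1.6458, q = Δφ/Δψ = 0.7169, d_rh = R√(Δφ²+q²Δλ²) = 5464.2 nmi
Excess = 5464.2 − 5243.3 = 220.9 ≈ 221 nmi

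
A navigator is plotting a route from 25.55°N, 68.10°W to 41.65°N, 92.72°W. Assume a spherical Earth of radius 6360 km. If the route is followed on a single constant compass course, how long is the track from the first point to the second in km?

2883 km

Δψ = ln[tan(π/4+φ₂/2)/tan(π/4+φ₁/2)] = +0.3395;  Δφ = +0.2810 rad,  Δλ = -0.4297 rad
q = Δφ/Δψ = 0.8277
d = R·√(Δφ² + q²Δλ²) = 6360·0.45328 = 2883 km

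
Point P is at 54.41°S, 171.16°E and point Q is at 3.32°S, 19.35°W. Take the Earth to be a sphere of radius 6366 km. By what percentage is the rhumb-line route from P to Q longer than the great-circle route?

Great circle: σ = 2.1225 rad → d_gc = Rσ = 13512.0 km
Rhumb: Δφ = +0.8917, Δλ = +2.9582, Δψ = +1.0784, q = Δφ/Δψ = 0.8268 → d_rh = R√(Δφ²+q²Δλ²) = 16573.1 km
Excess = (16573.1 − 13512.0) / 13512.0 = 3061.1 / 13512.0 = 22.655% ≈ 22.7%

22.7%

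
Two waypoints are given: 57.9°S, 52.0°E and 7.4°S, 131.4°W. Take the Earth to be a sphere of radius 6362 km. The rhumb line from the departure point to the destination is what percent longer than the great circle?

29.4%

Great circle: σ = 2.0009 rad → d_gc = Rσ = 12729.5 km
Rhumb: Δφ = +0.8814, Δλ = +3.0823, Δψ = +1.1164, q = Δφ/Δψ = 0.7895 → d_rh = R√(Δφ²+q²Δλ²) = 16466.2 km
Excess = (16466.2 − 12729.5) / 12729.5 = 3736.7 / 12729.5 = 29.355% ≈ 29.4%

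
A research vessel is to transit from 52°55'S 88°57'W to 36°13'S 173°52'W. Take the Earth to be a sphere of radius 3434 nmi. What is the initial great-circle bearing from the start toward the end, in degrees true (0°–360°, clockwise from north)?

N = sin Δλ·cos φ₂ = -0.8036;  D = cos φ₁ sin φ₂ − sin φ₁ cos φ₂ cos Δλ = -0.2992
initial course = atan2(N, D) = 249.58°

249.6°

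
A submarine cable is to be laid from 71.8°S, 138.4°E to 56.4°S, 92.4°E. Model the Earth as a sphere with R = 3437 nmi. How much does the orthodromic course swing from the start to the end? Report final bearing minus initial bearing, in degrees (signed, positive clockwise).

+42.1°

At departure: θ₁ = atan2(sin Δλ cos φ₂, cos φ₁ sin φ₂ − sin φ₁ cos φ₂ cos Δλ) = 284.78°
At arrival: θ₂ = atan2(sin Δλ cos φ₁, −cos φ₂ sin φ₁ + sin φ₂ cos φ₁ cos Δλ) = 326.93°
Δθ = θ₂ − θ₁ = +42.1°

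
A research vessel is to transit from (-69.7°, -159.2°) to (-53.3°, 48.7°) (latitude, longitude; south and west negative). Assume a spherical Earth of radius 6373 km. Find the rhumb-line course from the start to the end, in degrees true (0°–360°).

Meridional parts: M(φ₁)=-1.7202, M(φ₂)=-1.1036 → ΔM = +0.6167;  Δλ = -2.6546 rad
tan C = Δλ / ΔM = -4.3049 → C = 283.08°

283.1°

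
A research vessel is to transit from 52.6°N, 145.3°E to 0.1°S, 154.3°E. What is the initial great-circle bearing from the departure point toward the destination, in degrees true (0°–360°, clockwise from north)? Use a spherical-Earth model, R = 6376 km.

θ = atan2( sin Δλ·cos φ₂ ,  cos φ₁ sin φ₂ − sin φ₁ cos φ₂ cos Δλ )
  = atan2(+0.1564, -0.7857) = 168.74°

168.7°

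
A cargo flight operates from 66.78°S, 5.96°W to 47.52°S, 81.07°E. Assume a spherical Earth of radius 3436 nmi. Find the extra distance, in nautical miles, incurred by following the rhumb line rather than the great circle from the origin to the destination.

Great circle: cos σ = sin φ₁ sin φ₂ + cos φ₁ cos φ₂ cos Δλ,  σ = 0.8071 rad → d_gc = 2773.3 nmi
Rhumb line: Δψ = +0.6375, q = Δφ/Δψ = 0.5273, d_rh = R√(Δφ²+q²Δλ²) = 2984.4 nmi
Excess = 2984.4 − 2773.3 = 211.1 ≈ 211 nmi

211 nmi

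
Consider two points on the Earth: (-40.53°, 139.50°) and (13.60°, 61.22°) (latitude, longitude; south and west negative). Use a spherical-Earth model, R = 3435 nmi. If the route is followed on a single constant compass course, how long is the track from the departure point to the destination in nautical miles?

5443 nmi

Δψ = ln[tan(π/4+φ₂/2)/tan(π/4+φ₁/2)] = +1.0147;  Δφ = +0.9447 rad,  Δλ = -1.3662 rad
q = Δφ/Δψ = 0.9311
d = R·√(Δφ² + q²Δλ²) = 3435·1.58455 = 5443 nmi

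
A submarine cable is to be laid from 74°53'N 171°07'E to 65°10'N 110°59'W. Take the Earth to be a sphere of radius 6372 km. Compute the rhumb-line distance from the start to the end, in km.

3096 km

Δψ = ln[tan(π/4+φ₂/2)/tan(π/4+φ₁/2)] = -0.5064;  Δφ = -0.1696 rad,  Δλ = +1.3596 rad
q = Δφ/Δψ = 0.3349
d = R·√(Δφ² + q²Δλ²) = 6372·0.48588 = 3096 km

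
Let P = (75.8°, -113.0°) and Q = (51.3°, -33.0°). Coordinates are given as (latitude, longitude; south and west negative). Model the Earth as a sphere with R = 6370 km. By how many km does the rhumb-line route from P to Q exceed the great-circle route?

296 km

Great circle: cos σ = sin φ₁ sin φ₂ + cos φ₁ cos φ₂ cos Δλ,  σ = 0.6710 rad → d_gc = 4274.1 km
Rhumb line: Δψ = -1.0365, q = Δφ/Δψ = 0.4125, d_rh = R√(Δφ²+q²Δλ²) = 4569.7 km
Excess = 4569.7 − 4274.1 = 295.6 ≈ 296 km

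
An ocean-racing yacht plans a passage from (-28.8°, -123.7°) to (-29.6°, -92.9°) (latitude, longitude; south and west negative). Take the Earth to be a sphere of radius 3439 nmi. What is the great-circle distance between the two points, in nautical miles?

1610 nmi

Haversine: a = sin²(Δφ/2)+cos φ₁ cos φ₂ sin²(Δλ/2) = 0.05378;  σ = 2·atan2(√a,√(1−a))
σ = 26.819° → d = Rσ = 3439·0.46808 = 1610 nmi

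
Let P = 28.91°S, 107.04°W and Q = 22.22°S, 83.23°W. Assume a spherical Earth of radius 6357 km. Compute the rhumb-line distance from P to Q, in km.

Rhumb course C = atan2(Δλ, Δψ) with Δψ = ln[tan(π/4+φ₂/2)/tan(π/4+φ₁/2)] = +0.1295, Δλ = +0.4156 → C = 72.69°
d = R·|Δφ| / |cos C| = 6357·0.11676 / 0.29760 = 2494 km

2494 km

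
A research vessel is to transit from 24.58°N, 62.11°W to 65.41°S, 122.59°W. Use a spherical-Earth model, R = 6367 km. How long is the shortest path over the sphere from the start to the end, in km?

Haversine: a = sin²(Δφ/2)+cos φ₁ cos φ₂ sin²(Δλ/2) = 0.59589;  σ = 2·atan2(√a,√(1−a))
σ = 101.057° → d = Rσ = 6367·1.76378 = 11230 km

11230 km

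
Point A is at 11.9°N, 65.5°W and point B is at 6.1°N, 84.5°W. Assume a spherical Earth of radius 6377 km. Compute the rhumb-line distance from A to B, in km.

Rhumb course C = atan2(Δλ, Δψ) with Δψ = ln[tan(π/4+φ₂/2)/tan(π/4+φ₁/2)] = -0.1025, Δλ = -0.3316 → C = 252.82°
d = R·|Δφ| / |cos C| = 6377·0.10123 / 0.29541 = 2185 km

2185 km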